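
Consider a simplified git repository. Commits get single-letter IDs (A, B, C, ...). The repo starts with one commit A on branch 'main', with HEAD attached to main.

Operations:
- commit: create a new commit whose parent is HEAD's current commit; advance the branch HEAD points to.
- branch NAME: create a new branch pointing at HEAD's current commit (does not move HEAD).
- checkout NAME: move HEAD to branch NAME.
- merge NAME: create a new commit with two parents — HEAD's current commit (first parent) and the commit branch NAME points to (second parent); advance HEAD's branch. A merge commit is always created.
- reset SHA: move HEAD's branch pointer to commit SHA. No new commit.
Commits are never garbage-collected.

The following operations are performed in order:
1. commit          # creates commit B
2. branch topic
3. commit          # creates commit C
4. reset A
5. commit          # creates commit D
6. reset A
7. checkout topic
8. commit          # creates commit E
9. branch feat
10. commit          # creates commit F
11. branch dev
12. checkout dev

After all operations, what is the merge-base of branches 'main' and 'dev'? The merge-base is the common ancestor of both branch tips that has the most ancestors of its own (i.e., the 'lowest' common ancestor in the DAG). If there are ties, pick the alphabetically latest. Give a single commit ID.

After op 1 (commit): HEAD=main@B [main=B]
After op 2 (branch): HEAD=main@B [main=B topic=B]
After op 3 (commit): HEAD=main@C [main=C topic=B]
After op 4 (reset): HEAD=main@A [main=A topic=B]
After op 5 (commit): HEAD=main@D [main=D topic=B]
After op 6 (reset): HEAD=main@A [main=A topic=B]
After op 7 (checkout): HEAD=topic@B [main=A topic=B]
After op 8 (commit): HEAD=topic@E [main=A topic=E]
After op 9 (branch): HEAD=topic@E [feat=E main=A topic=E]
After op 10 (commit): HEAD=topic@F [feat=E main=A topic=F]
After op 11 (branch): HEAD=topic@F [dev=F feat=E main=A topic=F]
After op 12 (checkout): HEAD=dev@F [dev=F feat=E main=A topic=F]
ancestors(main=A): ['A']
ancestors(dev=F): ['A', 'B', 'E', 'F']
common: ['A']

Answer: A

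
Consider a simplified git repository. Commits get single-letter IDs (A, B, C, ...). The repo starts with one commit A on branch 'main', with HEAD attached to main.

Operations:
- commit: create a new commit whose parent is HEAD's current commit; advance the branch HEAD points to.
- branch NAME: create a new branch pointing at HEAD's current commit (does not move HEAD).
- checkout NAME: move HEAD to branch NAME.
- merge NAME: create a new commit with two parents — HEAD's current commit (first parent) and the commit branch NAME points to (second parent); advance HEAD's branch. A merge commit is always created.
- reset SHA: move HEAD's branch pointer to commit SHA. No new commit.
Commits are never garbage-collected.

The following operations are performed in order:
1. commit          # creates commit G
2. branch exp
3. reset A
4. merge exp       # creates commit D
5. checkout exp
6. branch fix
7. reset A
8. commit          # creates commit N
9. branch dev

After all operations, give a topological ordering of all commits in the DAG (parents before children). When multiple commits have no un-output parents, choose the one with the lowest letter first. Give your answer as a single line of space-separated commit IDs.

Answer: A G D N

Derivation:
After op 1 (commit): HEAD=main@G [main=G]
After op 2 (branch): HEAD=main@G [exp=G main=G]
After op 3 (reset): HEAD=main@A [exp=G main=A]
After op 4 (merge): HEAD=main@D [exp=G main=D]
After op 5 (checkout): HEAD=exp@G [exp=G main=D]
After op 6 (branch): HEAD=exp@G [exp=G fix=G main=D]
After op 7 (reset): HEAD=exp@A [exp=A fix=G main=D]
After op 8 (commit): HEAD=exp@N [exp=N fix=G main=D]
After op 9 (branch): HEAD=exp@N [dev=N exp=N fix=G main=D]
commit A: parents=[]
commit D: parents=['A', 'G']
commit G: parents=['A']
commit N: parents=['A']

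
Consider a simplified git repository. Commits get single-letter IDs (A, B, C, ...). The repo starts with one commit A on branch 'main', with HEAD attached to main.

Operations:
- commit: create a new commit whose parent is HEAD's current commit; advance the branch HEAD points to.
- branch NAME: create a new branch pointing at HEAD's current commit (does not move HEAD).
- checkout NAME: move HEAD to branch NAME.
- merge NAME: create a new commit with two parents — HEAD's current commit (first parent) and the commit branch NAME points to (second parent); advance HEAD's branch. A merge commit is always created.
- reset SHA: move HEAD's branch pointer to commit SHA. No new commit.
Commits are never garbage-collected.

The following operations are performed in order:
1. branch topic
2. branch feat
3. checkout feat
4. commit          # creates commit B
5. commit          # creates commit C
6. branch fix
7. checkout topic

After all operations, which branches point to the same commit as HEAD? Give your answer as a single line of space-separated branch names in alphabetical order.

Answer: main topic

Derivation:
After op 1 (branch): HEAD=main@A [main=A topic=A]
After op 2 (branch): HEAD=main@A [feat=A main=A topic=A]
After op 3 (checkout): HEAD=feat@A [feat=A main=A topic=A]
After op 4 (commit): HEAD=feat@B [feat=B main=A topic=A]
After op 5 (commit): HEAD=feat@C [feat=C main=A topic=A]
After op 6 (branch): HEAD=feat@C [feat=C fix=C main=A topic=A]
After op 7 (checkout): HEAD=topic@A [feat=C fix=C main=A topic=A]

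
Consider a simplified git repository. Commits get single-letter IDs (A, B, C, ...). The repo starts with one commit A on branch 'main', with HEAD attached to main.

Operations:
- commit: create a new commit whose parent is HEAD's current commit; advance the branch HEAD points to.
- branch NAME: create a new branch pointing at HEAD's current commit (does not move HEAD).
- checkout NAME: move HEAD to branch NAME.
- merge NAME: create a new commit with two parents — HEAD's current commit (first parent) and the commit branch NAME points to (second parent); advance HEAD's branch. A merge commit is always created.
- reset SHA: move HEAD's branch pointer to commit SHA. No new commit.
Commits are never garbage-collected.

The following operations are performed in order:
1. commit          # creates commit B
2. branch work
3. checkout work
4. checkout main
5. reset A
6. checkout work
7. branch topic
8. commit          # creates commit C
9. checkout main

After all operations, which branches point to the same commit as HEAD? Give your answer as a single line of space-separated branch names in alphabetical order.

Answer: main

Derivation:
After op 1 (commit): HEAD=main@B [main=B]
After op 2 (branch): HEAD=main@B [main=B work=B]
After op 3 (checkout): HEAD=work@B [main=B work=B]
After op 4 (checkout): HEAD=main@B [main=B work=B]
After op 5 (reset): HEAD=main@A [main=A work=B]
After op 6 (checkout): HEAD=work@B [main=A work=B]
After op 7 (branch): HEAD=work@B [main=A topic=B work=B]
After op 8 (commit): HEAD=work@C [main=A topic=B work=C]
After op 9 (checkout): HEAD=main@A [main=A topic=B work=C]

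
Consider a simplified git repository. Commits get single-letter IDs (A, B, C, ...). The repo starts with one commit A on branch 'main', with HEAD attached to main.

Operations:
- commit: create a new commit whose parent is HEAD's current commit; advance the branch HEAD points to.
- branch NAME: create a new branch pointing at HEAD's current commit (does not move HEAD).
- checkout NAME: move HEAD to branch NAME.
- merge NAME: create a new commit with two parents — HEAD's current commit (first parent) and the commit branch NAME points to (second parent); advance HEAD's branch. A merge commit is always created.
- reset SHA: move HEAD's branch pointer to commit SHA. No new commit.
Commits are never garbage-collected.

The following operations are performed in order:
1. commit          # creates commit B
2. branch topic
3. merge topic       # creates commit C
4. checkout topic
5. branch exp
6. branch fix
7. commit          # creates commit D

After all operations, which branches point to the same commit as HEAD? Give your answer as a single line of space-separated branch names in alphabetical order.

After op 1 (commit): HEAD=main@B [main=B]
After op 2 (branch): HEAD=main@B [main=B topic=B]
After op 3 (merge): HEAD=main@C [main=C topic=B]
After op 4 (checkout): HEAD=topic@B [main=C topic=B]
After op 5 (branch): HEAD=topic@B [exp=B main=C topic=B]
After op 6 (branch): HEAD=topic@B [exp=B fix=B main=C topic=B]
After op 7 (commit): HEAD=topic@D [exp=B fix=B main=C topic=D]

Answer: topic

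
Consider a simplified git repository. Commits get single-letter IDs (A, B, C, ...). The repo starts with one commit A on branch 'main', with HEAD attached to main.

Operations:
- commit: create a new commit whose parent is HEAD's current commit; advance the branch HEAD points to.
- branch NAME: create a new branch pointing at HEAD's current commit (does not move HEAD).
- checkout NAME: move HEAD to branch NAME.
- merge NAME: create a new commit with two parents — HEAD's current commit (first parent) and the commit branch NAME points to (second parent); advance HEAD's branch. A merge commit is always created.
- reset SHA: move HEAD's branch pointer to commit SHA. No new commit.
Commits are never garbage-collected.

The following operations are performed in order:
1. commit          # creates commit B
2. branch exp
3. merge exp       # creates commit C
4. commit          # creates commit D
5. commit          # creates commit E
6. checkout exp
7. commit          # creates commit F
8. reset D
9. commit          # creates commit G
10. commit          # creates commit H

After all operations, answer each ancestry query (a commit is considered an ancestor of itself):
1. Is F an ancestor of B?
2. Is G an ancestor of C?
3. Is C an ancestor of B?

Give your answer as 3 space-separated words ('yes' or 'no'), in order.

Answer: no no no

Derivation:
After op 1 (commit): HEAD=main@B [main=B]
After op 2 (branch): HEAD=main@B [exp=B main=B]
After op 3 (merge): HEAD=main@C [exp=B main=C]
After op 4 (commit): HEAD=main@D [exp=B main=D]
After op 5 (commit): HEAD=main@E [exp=B main=E]
After op 6 (checkout): HEAD=exp@B [exp=B main=E]
After op 7 (commit): HEAD=exp@F [exp=F main=E]
After op 8 (reset): HEAD=exp@D [exp=D main=E]
After op 9 (commit): HEAD=exp@G [exp=G main=E]
After op 10 (commit): HEAD=exp@H [exp=H main=E]
ancestors(B) = {A,B}; F in? no
ancestors(C) = {A,B,C}; G in? no
ancestors(B) = {A,B}; C in? no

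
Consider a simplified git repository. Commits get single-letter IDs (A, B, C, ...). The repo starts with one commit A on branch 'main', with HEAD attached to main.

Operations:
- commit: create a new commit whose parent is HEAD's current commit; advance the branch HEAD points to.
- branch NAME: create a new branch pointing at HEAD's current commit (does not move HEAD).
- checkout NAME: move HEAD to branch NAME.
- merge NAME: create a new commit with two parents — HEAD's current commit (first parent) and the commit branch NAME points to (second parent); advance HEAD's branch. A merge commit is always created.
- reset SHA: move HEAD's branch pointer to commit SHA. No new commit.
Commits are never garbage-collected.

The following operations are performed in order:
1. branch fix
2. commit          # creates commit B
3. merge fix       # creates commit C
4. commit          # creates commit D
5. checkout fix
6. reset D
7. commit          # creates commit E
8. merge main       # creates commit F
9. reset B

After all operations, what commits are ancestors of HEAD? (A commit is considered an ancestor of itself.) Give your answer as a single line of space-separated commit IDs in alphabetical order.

Answer: A B

Derivation:
After op 1 (branch): HEAD=main@A [fix=A main=A]
After op 2 (commit): HEAD=main@B [fix=A main=B]
After op 3 (merge): HEAD=main@C [fix=A main=C]
After op 4 (commit): HEAD=main@D [fix=A main=D]
After op 5 (checkout): HEAD=fix@A [fix=A main=D]
After op 6 (reset): HEAD=fix@D [fix=D main=D]
After op 7 (commit): HEAD=fix@E [fix=E main=D]
After op 8 (merge): HEAD=fix@F [fix=F main=D]
After op 9 (reset): HEAD=fix@B [fix=B main=D]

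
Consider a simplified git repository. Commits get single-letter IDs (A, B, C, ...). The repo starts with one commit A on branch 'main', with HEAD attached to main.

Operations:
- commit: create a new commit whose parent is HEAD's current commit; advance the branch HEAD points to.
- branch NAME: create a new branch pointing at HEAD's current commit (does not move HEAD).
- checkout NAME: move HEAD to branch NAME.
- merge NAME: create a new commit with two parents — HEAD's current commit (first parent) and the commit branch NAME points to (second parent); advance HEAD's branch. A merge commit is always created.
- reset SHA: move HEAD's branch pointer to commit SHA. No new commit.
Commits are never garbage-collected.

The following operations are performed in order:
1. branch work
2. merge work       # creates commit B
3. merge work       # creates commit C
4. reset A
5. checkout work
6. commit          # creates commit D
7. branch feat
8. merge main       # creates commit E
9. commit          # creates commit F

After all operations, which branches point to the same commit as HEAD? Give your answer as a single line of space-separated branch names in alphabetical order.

After op 1 (branch): HEAD=main@A [main=A work=A]
After op 2 (merge): HEAD=main@B [main=B work=A]
After op 3 (merge): HEAD=main@C [main=C work=A]
After op 4 (reset): HEAD=main@A [main=A work=A]
After op 5 (checkout): HEAD=work@A [main=A work=A]
After op 6 (commit): HEAD=work@D [main=A work=D]
After op 7 (branch): HEAD=work@D [feat=D main=A work=D]
After op 8 (merge): HEAD=work@E [feat=D main=A work=E]
After op 9 (commit): HEAD=work@F [feat=D main=A work=F]

Answer: work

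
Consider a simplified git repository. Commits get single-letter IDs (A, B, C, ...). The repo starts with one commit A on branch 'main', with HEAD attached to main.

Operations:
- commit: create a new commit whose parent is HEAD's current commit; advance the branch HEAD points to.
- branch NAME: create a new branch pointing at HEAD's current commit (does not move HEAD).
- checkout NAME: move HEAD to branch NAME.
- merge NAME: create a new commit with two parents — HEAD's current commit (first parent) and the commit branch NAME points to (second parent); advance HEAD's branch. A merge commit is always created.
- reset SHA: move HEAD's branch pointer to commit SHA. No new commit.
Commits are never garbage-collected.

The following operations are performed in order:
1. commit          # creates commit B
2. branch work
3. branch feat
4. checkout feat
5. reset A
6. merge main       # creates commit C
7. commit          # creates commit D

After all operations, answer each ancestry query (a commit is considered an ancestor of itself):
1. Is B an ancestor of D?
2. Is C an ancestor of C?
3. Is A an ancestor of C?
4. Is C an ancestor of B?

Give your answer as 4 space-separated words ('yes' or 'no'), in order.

After op 1 (commit): HEAD=main@B [main=B]
After op 2 (branch): HEAD=main@B [main=B work=B]
After op 3 (branch): HEAD=main@B [feat=B main=B work=B]
After op 4 (checkout): HEAD=feat@B [feat=B main=B work=B]
After op 5 (reset): HEAD=feat@A [feat=A main=B work=B]
After op 6 (merge): HEAD=feat@C [feat=C main=B work=B]
After op 7 (commit): HEAD=feat@D [feat=D main=B work=B]
ancestors(D) = {A,B,C,D}; B in? yes
ancestors(C) = {A,B,C}; C in? yes
ancestors(C) = {A,B,C}; A in? yes
ancestors(B) = {A,B}; C in? no

Answer: yes yes yes no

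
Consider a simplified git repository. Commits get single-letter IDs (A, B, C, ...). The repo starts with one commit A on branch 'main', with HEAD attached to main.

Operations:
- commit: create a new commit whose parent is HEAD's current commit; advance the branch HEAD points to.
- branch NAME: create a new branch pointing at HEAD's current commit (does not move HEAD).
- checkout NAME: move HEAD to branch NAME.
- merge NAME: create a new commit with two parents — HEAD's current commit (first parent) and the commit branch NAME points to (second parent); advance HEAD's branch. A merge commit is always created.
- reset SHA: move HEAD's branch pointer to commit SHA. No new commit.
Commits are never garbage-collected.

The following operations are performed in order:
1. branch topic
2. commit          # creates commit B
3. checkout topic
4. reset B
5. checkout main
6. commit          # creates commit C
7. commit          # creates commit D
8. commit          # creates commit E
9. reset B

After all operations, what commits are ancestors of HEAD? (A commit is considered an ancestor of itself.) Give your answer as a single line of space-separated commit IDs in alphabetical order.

After op 1 (branch): HEAD=main@A [main=A topic=A]
After op 2 (commit): HEAD=main@B [main=B topic=A]
After op 3 (checkout): HEAD=topic@A [main=B topic=A]
After op 4 (reset): HEAD=topic@B [main=B topic=B]
After op 5 (checkout): HEAD=main@B [main=B topic=B]
After op 6 (commit): HEAD=main@C [main=C topic=B]
After op 7 (commit): HEAD=main@D [main=D topic=B]
After op 8 (commit): HEAD=main@E [main=E topic=B]
After op 9 (reset): HEAD=main@B [main=B topic=B]

Answer: A B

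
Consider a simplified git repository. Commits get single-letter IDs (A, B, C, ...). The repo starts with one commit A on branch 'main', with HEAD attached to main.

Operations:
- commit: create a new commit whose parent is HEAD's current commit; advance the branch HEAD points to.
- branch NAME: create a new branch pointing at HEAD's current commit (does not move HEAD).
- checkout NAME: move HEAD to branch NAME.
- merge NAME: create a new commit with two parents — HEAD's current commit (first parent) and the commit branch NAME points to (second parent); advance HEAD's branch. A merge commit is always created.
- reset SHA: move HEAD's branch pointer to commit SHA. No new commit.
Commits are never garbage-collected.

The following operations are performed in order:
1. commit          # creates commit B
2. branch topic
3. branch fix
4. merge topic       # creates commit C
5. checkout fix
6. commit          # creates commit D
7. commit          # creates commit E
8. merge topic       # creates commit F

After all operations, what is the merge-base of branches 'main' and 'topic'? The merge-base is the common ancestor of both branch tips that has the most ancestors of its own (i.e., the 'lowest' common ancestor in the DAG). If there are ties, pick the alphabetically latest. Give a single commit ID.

After op 1 (commit): HEAD=main@B [main=B]
After op 2 (branch): HEAD=main@B [main=B topic=B]
After op 3 (branch): HEAD=main@B [fix=B main=B topic=B]
After op 4 (merge): HEAD=main@C [fix=B main=C topic=B]
After op 5 (checkout): HEAD=fix@B [fix=B main=C topic=B]
After op 6 (commit): HEAD=fix@D [fix=D main=C topic=B]
After op 7 (commit): HEAD=fix@E [fix=E main=C topic=B]
After op 8 (merge): HEAD=fix@F [fix=F main=C topic=B]
ancestors(main=C): ['A', 'B', 'C']
ancestors(topic=B): ['A', 'B']
common: ['A', 'B']

Answer: B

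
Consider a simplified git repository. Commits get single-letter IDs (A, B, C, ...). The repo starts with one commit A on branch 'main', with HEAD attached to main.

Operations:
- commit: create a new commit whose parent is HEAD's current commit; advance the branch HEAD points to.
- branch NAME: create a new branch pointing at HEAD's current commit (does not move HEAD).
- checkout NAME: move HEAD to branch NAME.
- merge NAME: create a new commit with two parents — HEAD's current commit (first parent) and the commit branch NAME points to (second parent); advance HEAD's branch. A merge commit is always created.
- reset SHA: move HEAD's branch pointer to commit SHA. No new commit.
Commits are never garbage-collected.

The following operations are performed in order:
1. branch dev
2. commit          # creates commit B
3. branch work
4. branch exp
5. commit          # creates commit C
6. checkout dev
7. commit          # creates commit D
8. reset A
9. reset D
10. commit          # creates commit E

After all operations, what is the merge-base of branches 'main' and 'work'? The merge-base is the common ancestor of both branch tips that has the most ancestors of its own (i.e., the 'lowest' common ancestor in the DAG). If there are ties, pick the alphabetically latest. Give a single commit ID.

Answer: B

Derivation:
After op 1 (branch): HEAD=main@A [dev=A main=A]
After op 2 (commit): HEAD=main@B [dev=A main=B]
After op 3 (branch): HEAD=main@B [dev=A main=B work=B]
After op 4 (branch): HEAD=main@B [dev=A exp=B main=B work=B]
After op 5 (commit): HEAD=main@C [dev=A exp=B main=C work=B]
After op 6 (checkout): HEAD=dev@A [dev=A exp=B main=C work=B]
After op 7 (commit): HEAD=dev@D [dev=D exp=B main=C work=B]
After op 8 (reset): HEAD=dev@A [dev=A exp=B main=C work=B]
After op 9 (reset): HEAD=dev@D [dev=D exp=B main=C work=B]
After op 10 (commit): HEAD=dev@E [dev=E exp=B main=C work=B]
ancestors(main=C): ['A', 'B', 'C']
ancestors(work=B): ['A', 'B']
common: ['A', 'B']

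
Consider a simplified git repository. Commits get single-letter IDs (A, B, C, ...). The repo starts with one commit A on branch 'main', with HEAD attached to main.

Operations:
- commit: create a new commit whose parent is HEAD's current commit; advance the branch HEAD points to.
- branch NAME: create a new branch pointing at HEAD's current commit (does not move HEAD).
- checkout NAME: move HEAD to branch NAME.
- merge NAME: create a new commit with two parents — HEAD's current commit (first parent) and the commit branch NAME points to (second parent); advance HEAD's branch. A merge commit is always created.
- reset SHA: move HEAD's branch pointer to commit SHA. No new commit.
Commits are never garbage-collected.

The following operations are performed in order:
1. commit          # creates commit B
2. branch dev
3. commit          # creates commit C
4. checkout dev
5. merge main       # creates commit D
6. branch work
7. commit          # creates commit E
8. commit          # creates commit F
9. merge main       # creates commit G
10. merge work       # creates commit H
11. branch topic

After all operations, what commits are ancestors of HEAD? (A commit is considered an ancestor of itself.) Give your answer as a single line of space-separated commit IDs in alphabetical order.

Answer: A B C D E F G H

Derivation:
After op 1 (commit): HEAD=main@B [main=B]
After op 2 (branch): HEAD=main@B [dev=B main=B]
After op 3 (commit): HEAD=main@C [dev=B main=C]
After op 4 (checkout): HEAD=dev@B [dev=B main=C]
After op 5 (merge): HEAD=dev@D [dev=D main=C]
After op 6 (branch): HEAD=dev@D [dev=D main=C work=D]
After op 7 (commit): HEAD=dev@E [dev=E main=C work=D]
After op 8 (commit): HEAD=dev@F [dev=F main=C work=D]
After op 9 (merge): HEAD=dev@G [dev=G main=C work=D]
After op 10 (merge): HEAD=dev@H [dev=H main=C work=D]
After op 11 (branch): HEAD=dev@H [dev=H main=C topic=H work=D]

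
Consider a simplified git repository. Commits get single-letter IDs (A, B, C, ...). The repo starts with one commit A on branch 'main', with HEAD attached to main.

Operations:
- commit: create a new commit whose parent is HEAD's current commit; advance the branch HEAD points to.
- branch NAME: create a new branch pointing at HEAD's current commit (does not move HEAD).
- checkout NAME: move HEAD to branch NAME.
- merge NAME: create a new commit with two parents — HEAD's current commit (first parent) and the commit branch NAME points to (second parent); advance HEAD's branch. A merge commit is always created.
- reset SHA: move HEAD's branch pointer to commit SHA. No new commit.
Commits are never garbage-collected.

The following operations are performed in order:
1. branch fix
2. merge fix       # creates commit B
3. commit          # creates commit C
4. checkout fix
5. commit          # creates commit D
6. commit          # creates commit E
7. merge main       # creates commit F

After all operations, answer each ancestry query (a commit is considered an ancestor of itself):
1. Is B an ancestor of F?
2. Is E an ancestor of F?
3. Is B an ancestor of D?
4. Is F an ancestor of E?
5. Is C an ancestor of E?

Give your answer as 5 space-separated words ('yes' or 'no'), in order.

Answer: yes yes no no no

Derivation:
After op 1 (branch): HEAD=main@A [fix=A main=A]
After op 2 (merge): HEAD=main@B [fix=A main=B]
After op 3 (commit): HEAD=main@C [fix=A main=C]
After op 4 (checkout): HEAD=fix@A [fix=A main=C]
After op 5 (commit): HEAD=fix@D [fix=D main=C]
After op 6 (commit): HEAD=fix@E [fix=E main=C]
After op 7 (merge): HEAD=fix@F [fix=F main=C]
ancestors(F) = {A,B,C,D,E,F}; B in? yes
ancestors(F) = {A,B,C,D,E,F}; E in? yes
ancestors(D) = {A,D}; B in? no
ancestors(E) = {A,D,E}; F in? no
ancestors(E) = {A,D,E}; C in? no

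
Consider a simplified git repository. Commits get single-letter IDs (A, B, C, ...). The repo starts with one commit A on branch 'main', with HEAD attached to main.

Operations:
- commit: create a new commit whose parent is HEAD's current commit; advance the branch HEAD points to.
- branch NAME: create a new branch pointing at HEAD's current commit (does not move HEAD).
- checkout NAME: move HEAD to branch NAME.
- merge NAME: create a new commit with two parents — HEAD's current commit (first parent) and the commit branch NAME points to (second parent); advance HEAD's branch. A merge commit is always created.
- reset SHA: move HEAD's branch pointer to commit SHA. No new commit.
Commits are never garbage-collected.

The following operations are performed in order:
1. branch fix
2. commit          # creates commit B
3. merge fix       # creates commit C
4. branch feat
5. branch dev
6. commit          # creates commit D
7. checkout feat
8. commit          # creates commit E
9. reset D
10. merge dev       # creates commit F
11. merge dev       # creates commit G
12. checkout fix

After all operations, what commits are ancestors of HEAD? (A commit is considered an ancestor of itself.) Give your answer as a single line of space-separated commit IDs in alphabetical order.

Answer: A

Derivation:
After op 1 (branch): HEAD=main@A [fix=A main=A]
After op 2 (commit): HEAD=main@B [fix=A main=B]
After op 3 (merge): HEAD=main@C [fix=A main=C]
After op 4 (branch): HEAD=main@C [feat=C fix=A main=C]
After op 5 (branch): HEAD=main@C [dev=C feat=C fix=A main=C]
After op 6 (commit): HEAD=main@D [dev=C feat=C fix=A main=D]
After op 7 (checkout): HEAD=feat@C [dev=C feat=C fix=A main=D]
After op 8 (commit): HEAD=feat@E [dev=C feat=E fix=A main=D]
After op 9 (reset): HEAD=feat@D [dev=C feat=D fix=A main=D]
After op 10 (merge): HEAD=feat@F [dev=C feat=F fix=A main=D]
After op 11 (merge): HEAD=feat@G [dev=C feat=G fix=A main=D]
After op 12 (checkout): HEAD=fix@A [dev=C feat=G fix=A main=D]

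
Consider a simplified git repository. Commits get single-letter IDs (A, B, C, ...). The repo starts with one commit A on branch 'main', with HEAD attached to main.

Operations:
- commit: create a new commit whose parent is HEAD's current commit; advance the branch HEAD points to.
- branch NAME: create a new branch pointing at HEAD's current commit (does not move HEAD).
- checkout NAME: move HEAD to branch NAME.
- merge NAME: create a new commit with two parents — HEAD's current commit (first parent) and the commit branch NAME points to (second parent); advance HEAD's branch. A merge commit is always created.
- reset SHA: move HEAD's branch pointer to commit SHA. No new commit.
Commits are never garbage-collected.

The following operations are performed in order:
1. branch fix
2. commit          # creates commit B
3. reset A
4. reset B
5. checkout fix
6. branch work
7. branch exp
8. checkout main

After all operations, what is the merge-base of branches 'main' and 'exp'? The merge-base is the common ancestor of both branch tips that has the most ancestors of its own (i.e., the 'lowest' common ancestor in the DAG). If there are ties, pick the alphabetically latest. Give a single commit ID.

Answer: A

Derivation:
After op 1 (branch): HEAD=main@A [fix=A main=A]
After op 2 (commit): HEAD=main@B [fix=A main=B]
After op 3 (reset): HEAD=main@A [fix=A main=A]
After op 4 (reset): HEAD=main@B [fix=A main=B]
After op 5 (checkout): HEAD=fix@A [fix=A main=B]
After op 6 (branch): HEAD=fix@A [fix=A main=B work=A]
After op 7 (branch): HEAD=fix@A [exp=A fix=A main=B work=A]
After op 8 (checkout): HEAD=main@B [exp=A fix=A main=B work=A]
ancestors(main=B): ['A', 'B']
ancestors(exp=A): ['A']
common: ['A']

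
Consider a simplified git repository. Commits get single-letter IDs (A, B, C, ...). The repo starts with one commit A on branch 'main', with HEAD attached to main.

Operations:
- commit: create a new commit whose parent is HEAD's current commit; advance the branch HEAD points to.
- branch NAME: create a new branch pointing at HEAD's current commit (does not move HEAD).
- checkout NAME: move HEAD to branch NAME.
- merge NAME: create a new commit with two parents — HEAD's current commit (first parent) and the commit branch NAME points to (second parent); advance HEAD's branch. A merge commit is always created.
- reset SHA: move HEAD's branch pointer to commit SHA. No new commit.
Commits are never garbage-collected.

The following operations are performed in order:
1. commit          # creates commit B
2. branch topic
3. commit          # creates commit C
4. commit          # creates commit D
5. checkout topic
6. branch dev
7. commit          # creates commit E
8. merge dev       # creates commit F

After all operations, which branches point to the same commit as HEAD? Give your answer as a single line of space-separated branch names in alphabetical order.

After op 1 (commit): HEAD=main@B [main=B]
After op 2 (branch): HEAD=main@B [main=B topic=B]
After op 3 (commit): HEAD=main@C [main=C topic=B]
After op 4 (commit): HEAD=main@D [main=D topic=B]
After op 5 (checkout): HEAD=topic@B [main=D topic=B]
After op 6 (branch): HEAD=topic@B [dev=B main=D topic=B]
After op 7 (commit): HEAD=topic@E [dev=B main=D topic=E]
After op 8 (merge): HEAD=topic@F [dev=B main=D topic=F]

Answer: topic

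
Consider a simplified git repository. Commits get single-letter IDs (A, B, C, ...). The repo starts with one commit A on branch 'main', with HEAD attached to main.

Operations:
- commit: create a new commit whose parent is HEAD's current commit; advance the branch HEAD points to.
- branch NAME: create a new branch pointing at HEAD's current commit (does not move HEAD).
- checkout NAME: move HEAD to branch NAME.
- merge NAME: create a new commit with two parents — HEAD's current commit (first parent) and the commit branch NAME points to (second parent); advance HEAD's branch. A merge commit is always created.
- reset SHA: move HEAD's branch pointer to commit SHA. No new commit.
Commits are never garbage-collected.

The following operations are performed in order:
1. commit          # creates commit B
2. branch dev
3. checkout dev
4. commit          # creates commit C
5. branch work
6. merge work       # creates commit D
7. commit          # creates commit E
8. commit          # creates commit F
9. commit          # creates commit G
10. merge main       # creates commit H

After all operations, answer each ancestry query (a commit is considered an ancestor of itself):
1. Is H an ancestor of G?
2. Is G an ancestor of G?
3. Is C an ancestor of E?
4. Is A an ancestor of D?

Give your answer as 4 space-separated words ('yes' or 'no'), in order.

After op 1 (commit): HEAD=main@B [main=B]
After op 2 (branch): HEAD=main@B [dev=B main=B]
After op 3 (checkout): HEAD=dev@B [dev=B main=B]
After op 4 (commit): HEAD=dev@C [dev=C main=B]
After op 5 (branch): HEAD=dev@C [dev=C main=B work=C]
After op 6 (merge): HEAD=dev@D [dev=D main=B work=C]
After op 7 (commit): HEAD=dev@E [dev=E main=B work=C]
After op 8 (commit): HEAD=dev@F [dev=F main=B work=C]
After op 9 (commit): HEAD=dev@G [dev=G main=B work=C]
After op 10 (merge): HEAD=dev@H [dev=H main=B work=C]
ancestors(G) = {A,B,C,D,E,F,G}; H in? no
ancestors(G) = {A,B,C,D,E,F,G}; G in? yes
ancestors(E) = {A,B,C,D,E}; C in? yes
ancestors(D) = {A,B,C,D}; A in? yes

Answer: no yes yes yes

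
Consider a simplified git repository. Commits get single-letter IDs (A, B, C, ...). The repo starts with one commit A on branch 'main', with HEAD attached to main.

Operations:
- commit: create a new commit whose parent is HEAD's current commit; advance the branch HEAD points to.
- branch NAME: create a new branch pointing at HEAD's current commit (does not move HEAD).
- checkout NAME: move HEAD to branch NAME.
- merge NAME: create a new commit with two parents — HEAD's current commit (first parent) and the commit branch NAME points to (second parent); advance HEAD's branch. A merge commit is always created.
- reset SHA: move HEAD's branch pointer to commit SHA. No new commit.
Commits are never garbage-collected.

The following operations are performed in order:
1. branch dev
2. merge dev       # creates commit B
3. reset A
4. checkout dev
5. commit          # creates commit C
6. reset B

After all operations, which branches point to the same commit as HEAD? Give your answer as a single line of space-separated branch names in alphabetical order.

Answer: dev

Derivation:
After op 1 (branch): HEAD=main@A [dev=A main=A]
After op 2 (merge): HEAD=main@B [dev=A main=B]
After op 3 (reset): HEAD=main@A [dev=A main=A]
After op 4 (checkout): HEAD=dev@A [dev=A main=A]
After op 5 (commit): HEAD=dev@C [dev=C main=A]
After op 6 (reset): HEAD=dev@B [dev=B main=A]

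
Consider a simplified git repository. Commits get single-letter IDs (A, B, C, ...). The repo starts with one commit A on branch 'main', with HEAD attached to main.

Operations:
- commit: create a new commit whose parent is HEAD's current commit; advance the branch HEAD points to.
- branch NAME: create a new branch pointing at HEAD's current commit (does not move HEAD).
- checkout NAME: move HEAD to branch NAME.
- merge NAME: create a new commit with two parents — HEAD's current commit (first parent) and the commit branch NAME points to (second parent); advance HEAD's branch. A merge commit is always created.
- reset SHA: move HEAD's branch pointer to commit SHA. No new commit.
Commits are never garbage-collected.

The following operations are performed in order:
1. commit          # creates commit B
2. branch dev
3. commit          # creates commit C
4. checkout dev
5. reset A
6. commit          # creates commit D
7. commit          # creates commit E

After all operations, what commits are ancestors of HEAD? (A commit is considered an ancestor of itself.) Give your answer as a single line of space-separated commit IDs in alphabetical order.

Answer: A D E

Derivation:
After op 1 (commit): HEAD=main@B [main=B]
After op 2 (branch): HEAD=main@B [dev=B main=B]
After op 3 (commit): HEAD=main@C [dev=B main=C]
After op 4 (checkout): HEAD=dev@B [dev=B main=C]
After op 5 (reset): HEAD=dev@A [dev=A main=C]
After op 6 (commit): HEAD=dev@D [dev=D main=C]
After op 7 (commit): HEAD=dev@E [dev=E main=C]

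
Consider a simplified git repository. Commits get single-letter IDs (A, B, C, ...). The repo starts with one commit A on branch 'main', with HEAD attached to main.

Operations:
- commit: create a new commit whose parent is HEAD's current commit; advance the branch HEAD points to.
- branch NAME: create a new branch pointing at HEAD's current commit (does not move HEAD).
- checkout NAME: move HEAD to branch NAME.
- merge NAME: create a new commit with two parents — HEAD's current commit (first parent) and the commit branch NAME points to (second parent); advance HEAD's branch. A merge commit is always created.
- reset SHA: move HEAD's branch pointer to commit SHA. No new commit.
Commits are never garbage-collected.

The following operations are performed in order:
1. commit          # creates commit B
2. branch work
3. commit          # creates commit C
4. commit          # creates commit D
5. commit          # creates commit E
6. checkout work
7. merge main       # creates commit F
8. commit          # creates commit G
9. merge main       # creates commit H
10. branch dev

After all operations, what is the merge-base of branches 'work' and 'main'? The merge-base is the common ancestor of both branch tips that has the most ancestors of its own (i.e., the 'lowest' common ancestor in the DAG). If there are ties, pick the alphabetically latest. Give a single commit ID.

After op 1 (commit): HEAD=main@B [main=B]
After op 2 (branch): HEAD=main@B [main=B work=B]
After op 3 (commit): HEAD=main@C [main=C work=B]
After op 4 (commit): HEAD=main@D [main=D work=B]
After op 5 (commit): HEAD=main@E [main=E work=B]
After op 6 (checkout): HEAD=work@B [main=E work=B]
After op 7 (merge): HEAD=work@F [main=E work=F]
After op 8 (commit): HEAD=work@G [main=E work=G]
After op 9 (merge): HEAD=work@H [main=E work=H]
After op 10 (branch): HEAD=work@H [dev=H main=E work=H]
ancestors(work=H): ['A', 'B', 'C', 'D', 'E', 'F', 'G', 'H']
ancestors(main=E): ['A', 'B', 'C', 'D', 'E']
common: ['A', 'B', 'C', 'D', 'E']

Answer: E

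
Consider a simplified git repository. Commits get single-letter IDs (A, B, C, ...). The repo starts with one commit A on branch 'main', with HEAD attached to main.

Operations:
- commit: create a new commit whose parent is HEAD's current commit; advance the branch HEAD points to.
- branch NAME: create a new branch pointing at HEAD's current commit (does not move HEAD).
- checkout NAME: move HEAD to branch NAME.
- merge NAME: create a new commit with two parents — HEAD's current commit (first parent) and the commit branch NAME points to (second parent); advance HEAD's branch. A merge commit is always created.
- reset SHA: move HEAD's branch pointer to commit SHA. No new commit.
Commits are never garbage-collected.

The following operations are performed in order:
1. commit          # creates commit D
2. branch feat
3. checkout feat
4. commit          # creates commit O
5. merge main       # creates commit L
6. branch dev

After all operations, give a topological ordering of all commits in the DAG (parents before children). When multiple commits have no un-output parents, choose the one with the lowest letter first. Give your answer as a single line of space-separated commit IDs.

Answer: A D O L

Derivation:
After op 1 (commit): HEAD=main@D [main=D]
After op 2 (branch): HEAD=main@D [feat=D main=D]
After op 3 (checkout): HEAD=feat@D [feat=D main=D]
After op 4 (commit): HEAD=feat@O [feat=O main=D]
After op 5 (merge): HEAD=feat@L [feat=L main=D]
After op 6 (branch): HEAD=feat@L [dev=L feat=L main=D]
commit A: parents=[]
commit D: parents=['A']
commit L: parents=['O', 'D']
commit O: parents=['D']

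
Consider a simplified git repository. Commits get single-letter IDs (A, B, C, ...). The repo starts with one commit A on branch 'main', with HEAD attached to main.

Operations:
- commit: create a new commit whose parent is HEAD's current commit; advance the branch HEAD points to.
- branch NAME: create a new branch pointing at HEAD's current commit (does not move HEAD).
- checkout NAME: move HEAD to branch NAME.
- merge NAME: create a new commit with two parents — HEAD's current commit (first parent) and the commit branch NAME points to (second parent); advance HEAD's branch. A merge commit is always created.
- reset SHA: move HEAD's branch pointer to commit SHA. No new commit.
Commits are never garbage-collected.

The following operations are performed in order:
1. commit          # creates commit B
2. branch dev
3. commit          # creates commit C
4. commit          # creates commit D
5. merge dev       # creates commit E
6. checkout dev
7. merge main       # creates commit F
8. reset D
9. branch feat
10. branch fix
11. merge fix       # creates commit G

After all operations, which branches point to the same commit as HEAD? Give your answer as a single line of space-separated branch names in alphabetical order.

Answer: dev

Derivation:
After op 1 (commit): HEAD=main@B [main=B]
After op 2 (branch): HEAD=main@B [dev=B main=B]
After op 3 (commit): HEAD=main@C [dev=B main=C]
After op 4 (commit): HEAD=main@D [dev=B main=D]
After op 5 (merge): HEAD=main@E [dev=B main=E]
After op 6 (checkout): HEAD=dev@B [dev=B main=E]
After op 7 (merge): HEAD=dev@F [dev=F main=E]
After op 8 (reset): HEAD=dev@D [dev=D main=E]
After op 9 (branch): HEAD=dev@D [dev=D feat=D main=E]
After op 10 (branch): HEAD=dev@D [dev=D feat=D fix=D main=E]
After op 11 (merge): HEAD=dev@G [dev=G feat=D fix=D main=E]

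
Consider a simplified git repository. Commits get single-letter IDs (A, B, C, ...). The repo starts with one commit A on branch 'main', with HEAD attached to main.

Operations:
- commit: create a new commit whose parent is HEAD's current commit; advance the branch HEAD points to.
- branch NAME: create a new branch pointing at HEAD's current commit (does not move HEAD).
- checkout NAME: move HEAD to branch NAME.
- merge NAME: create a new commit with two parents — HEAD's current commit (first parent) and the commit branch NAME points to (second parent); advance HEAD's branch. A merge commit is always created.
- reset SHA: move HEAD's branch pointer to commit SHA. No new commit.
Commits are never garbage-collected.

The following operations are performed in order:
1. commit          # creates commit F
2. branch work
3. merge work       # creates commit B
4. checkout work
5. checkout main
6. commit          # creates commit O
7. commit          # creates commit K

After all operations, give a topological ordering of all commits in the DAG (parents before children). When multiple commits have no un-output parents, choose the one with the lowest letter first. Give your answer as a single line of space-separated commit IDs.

Answer: A F B O K

Derivation:
After op 1 (commit): HEAD=main@F [main=F]
After op 2 (branch): HEAD=main@F [main=F work=F]
After op 3 (merge): HEAD=main@B [main=B work=F]
After op 4 (checkout): HEAD=work@F [main=B work=F]
After op 5 (checkout): HEAD=main@B [main=B work=F]
After op 6 (commit): HEAD=main@O [main=O work=F]
After op 7 (commit): HEAD=main@K [main=K work=F]
commit A: parents=[]
commit B: parents=['F', 'F']
commit F: parents=['A']
commit K: parents=['O']
commit O: parents=['B']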